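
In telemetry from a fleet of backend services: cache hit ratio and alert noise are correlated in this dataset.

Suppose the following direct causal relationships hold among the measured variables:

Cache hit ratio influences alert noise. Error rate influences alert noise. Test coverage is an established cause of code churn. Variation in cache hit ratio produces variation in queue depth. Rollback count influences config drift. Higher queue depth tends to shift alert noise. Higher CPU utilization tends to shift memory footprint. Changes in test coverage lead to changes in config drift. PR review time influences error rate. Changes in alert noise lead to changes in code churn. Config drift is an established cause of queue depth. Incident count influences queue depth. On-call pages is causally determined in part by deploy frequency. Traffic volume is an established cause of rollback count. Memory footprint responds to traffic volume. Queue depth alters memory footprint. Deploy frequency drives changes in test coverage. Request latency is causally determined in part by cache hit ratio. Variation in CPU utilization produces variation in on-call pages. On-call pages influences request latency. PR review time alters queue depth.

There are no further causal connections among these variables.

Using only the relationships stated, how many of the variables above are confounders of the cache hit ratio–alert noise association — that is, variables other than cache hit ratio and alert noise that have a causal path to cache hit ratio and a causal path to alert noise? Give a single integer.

No listed variable has a causal path to both cache hit ratio and alert noise, so there are no common causes.

0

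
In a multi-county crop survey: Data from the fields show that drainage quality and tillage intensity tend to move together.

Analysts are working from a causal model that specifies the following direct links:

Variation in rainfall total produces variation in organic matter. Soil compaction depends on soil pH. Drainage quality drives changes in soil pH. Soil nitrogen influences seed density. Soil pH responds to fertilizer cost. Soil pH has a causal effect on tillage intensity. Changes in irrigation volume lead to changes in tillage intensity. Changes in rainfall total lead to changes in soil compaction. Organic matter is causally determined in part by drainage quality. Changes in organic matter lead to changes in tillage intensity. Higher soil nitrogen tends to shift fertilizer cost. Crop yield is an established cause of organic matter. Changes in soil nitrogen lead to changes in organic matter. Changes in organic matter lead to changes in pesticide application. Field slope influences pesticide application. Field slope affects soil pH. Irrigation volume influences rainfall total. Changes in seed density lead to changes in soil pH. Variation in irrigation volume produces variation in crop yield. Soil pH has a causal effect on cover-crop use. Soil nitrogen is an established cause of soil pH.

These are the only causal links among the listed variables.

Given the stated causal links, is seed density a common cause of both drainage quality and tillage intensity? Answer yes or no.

Seed density has no stated causal path to drainage quality. A confounder must cause both variables, so seed density does not qualify.

no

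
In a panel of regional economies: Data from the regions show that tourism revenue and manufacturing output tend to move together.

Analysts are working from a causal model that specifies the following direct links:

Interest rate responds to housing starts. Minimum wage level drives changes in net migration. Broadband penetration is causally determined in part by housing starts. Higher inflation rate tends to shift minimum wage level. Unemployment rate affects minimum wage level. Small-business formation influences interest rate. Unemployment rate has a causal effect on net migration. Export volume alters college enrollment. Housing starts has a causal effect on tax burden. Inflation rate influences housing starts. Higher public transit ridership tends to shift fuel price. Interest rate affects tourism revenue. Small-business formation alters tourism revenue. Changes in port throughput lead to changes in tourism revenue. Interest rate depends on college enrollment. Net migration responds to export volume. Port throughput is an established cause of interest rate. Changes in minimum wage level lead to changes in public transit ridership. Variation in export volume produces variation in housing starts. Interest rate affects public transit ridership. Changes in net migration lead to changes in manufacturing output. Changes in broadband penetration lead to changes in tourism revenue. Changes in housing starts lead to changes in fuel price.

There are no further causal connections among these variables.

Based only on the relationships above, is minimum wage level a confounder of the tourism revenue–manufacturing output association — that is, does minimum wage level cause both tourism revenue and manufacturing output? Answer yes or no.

Minimum wage level has no stated causal path to tourism revenue. A confounder must cause both variables, so minimum wage level does not qualify.

no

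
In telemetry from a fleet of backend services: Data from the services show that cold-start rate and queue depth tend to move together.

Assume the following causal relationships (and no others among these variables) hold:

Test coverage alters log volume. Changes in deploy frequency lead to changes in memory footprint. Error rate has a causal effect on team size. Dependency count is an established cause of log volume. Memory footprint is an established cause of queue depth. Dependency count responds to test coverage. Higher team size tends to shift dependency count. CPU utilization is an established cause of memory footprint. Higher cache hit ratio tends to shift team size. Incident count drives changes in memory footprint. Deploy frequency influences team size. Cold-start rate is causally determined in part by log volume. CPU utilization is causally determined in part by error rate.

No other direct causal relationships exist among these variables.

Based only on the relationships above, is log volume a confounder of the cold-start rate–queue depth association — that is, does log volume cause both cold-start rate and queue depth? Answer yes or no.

Log volume has no stated causal path to queue depth. A confounder must cause both variables, so log volume does not qualify.

no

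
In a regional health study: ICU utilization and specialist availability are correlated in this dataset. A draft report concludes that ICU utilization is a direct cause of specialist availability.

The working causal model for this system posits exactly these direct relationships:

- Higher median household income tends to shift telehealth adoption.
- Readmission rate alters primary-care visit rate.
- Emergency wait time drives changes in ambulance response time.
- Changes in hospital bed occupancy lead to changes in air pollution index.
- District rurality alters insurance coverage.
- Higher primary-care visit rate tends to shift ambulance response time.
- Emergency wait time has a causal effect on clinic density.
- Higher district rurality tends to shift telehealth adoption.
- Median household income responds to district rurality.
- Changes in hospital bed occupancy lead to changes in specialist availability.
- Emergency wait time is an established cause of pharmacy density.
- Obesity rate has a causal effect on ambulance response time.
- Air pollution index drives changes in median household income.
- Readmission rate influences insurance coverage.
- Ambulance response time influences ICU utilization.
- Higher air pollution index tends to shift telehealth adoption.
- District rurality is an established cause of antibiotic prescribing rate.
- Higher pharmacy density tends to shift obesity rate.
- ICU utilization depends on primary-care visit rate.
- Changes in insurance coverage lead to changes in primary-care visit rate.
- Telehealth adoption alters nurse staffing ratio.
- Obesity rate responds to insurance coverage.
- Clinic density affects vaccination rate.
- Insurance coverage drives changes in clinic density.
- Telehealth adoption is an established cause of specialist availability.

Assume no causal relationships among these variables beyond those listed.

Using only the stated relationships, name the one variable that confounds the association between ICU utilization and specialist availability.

District rurality has a causal path to ICU utilization (district rurality → insurance coverage → primary-care visit rate → ICU utilization) and a separate causal path to specialist availability (district rurality → telehealth adoption → specialist availability), so it is a common cause of both.
No stated relationship gives ICU utilization a causal route to specialist availability, so the correlation is explained by the shared upstream cause rather than a direct effect.

district rurality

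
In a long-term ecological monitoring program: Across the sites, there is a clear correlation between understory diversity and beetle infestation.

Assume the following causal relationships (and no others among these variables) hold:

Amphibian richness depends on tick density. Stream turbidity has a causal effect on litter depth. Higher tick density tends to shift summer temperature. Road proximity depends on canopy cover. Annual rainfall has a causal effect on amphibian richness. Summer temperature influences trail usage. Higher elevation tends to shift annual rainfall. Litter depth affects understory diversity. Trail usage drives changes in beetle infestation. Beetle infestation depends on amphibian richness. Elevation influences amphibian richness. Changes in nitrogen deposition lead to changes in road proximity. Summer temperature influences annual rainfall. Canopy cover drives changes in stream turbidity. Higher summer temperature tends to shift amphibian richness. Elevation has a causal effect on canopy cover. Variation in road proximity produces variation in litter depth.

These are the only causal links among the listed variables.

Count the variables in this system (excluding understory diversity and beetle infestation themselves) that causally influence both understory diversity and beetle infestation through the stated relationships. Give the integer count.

1

The common causes are: elevation (to understory diversity via elevation → canopy cover → road proximity → litter depth → understory diversity; to beetle infestation via elevation → amphibian richness → beetle infestation).
Every other variable lacks a causal path to at least one of understory diversity and beetle infestation.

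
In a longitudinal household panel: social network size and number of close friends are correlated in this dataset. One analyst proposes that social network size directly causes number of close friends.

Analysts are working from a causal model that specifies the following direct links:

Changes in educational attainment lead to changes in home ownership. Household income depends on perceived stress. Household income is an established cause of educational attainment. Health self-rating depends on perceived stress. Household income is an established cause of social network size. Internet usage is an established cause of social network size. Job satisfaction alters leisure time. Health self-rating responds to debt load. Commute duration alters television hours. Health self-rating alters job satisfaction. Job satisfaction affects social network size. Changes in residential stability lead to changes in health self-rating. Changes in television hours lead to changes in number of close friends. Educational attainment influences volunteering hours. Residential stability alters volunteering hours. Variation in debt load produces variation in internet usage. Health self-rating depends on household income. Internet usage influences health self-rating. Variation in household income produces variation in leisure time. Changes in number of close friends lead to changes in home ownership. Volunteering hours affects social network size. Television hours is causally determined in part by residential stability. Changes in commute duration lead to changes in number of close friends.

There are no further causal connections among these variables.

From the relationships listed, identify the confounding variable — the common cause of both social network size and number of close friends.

residential stability

Residential stability has a causal path to social network size (residential stability → volunteering hours → social network size) and a separate causal path to number of close friends (residential stability → television hours → number of close friends), so it is a common cause of both.
No stated relationship gives social network size a causal route to number of close friends, so the correlation is explained by the shared upstream cause rather than a direct effect.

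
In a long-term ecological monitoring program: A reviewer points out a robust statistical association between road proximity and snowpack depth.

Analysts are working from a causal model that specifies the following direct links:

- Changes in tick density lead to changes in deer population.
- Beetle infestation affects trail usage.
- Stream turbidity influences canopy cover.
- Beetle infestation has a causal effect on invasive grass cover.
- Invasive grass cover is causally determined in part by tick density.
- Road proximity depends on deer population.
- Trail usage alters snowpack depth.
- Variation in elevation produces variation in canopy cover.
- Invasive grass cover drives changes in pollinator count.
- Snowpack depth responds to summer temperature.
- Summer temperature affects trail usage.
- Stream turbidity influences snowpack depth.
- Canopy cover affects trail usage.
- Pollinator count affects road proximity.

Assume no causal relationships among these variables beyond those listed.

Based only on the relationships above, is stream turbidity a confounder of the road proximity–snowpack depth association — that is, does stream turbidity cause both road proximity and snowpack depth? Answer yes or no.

Stream turbidity has no stated causal path to road proximity. A confounder must cause both variables, so stream turbidity does not qualify.

no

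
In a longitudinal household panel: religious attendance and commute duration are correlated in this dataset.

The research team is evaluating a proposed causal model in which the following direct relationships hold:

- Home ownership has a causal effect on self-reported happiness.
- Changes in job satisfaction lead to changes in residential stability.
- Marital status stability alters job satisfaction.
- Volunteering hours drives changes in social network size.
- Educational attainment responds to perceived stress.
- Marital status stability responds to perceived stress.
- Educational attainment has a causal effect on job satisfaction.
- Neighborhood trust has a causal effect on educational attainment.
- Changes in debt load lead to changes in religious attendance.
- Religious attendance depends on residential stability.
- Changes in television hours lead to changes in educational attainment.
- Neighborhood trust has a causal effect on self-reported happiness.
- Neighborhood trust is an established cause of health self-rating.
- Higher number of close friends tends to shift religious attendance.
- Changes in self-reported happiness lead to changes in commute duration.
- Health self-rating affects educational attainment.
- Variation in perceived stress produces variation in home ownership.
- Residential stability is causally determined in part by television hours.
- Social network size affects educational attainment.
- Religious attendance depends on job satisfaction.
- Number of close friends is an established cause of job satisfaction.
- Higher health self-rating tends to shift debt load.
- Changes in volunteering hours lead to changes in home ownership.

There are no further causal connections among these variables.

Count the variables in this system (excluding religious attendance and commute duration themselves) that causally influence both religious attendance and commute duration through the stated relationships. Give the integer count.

The common causes are: neighborhood trust (to religious attendance via neighborhood trust → educational attainment → job satisfaction → religious attendance; to commute duration via neighborhood trust → self-reported happiness → commute duration); perceived stress (to religious attendance via perceived stress → educational attainment → job satisfaction → religious attendance; to commute duration via perceived stress → home ownership → self-reported happiness → commute duration); volunteering hours (to religious attendance via volunteering hours → social network size → educational attainment → job satisfaction → religious attendance; to commute duration via volunteering hours → home ownership → self-reported happiness → commute duration).
Every other variable lacks a causal path to at least one of religious attendance and commute duration.

3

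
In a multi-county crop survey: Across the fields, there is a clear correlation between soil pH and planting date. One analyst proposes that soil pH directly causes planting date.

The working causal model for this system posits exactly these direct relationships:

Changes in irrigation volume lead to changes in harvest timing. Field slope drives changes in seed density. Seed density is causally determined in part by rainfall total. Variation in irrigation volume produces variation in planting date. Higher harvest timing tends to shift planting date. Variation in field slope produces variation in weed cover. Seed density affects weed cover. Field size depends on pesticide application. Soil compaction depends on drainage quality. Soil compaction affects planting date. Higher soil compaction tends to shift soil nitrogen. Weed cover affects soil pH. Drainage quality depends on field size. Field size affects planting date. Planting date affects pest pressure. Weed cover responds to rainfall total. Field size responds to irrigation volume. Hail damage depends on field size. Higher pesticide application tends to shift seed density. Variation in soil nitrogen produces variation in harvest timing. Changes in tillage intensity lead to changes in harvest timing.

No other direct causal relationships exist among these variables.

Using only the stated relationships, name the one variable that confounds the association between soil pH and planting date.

pesticide application

Pesticide application has a causal path to soil pH (pesticide application → seed density → weed cover → soil pH) and a separate causal path to planting date (pesticide application → field size → planting date), so it is a common cause of both.
No stated relationship gives soil pH a causal route to planting date, so the correlation is explained by the shared upstream cause rather than a direct effect.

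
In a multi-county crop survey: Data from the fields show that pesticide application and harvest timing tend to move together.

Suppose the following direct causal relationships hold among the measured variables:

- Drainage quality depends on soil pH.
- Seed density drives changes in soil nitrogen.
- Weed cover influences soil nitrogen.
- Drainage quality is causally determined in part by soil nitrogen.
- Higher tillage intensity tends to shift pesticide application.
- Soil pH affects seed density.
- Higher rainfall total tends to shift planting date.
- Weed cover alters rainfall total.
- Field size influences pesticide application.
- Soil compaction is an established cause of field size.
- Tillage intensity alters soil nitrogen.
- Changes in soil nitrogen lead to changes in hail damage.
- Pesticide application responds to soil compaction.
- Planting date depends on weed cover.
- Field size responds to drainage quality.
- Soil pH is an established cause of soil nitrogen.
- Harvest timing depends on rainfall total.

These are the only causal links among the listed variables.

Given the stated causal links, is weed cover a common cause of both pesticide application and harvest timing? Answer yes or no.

Weed cover has a causal path to pesticide application (weed cover → soil nitrogen → drainage quality → field size → pesticide application) and to harvest timing (weed cover → rainfall total → harvest timing), so it is a common cause of both — a confounder.

yes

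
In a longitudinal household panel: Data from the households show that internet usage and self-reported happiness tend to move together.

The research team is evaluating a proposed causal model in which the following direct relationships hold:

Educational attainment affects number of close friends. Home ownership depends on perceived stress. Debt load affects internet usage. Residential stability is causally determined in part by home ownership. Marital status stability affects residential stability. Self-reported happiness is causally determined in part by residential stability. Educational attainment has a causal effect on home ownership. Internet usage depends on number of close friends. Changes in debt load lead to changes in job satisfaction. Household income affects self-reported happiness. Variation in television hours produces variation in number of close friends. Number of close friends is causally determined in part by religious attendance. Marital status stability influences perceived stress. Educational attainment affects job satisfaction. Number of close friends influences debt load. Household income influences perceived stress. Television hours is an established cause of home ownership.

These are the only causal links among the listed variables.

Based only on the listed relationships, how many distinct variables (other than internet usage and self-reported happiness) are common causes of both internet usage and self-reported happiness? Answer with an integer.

2

The common causes are: educational attainment (to internet usage via educational attainment → number of close friends → internet usage; to self-reported happiness via educational attainment → home ownership → residential stability → self-reported happiness); television hours (to internet usage via television hours → number of close friends → internet usage; to self-reported happiness via television hours → home ownership → residential stability → self-reported happiness).
Every other variable lacks a causal path to at least one of internet usage and self-reported happiness.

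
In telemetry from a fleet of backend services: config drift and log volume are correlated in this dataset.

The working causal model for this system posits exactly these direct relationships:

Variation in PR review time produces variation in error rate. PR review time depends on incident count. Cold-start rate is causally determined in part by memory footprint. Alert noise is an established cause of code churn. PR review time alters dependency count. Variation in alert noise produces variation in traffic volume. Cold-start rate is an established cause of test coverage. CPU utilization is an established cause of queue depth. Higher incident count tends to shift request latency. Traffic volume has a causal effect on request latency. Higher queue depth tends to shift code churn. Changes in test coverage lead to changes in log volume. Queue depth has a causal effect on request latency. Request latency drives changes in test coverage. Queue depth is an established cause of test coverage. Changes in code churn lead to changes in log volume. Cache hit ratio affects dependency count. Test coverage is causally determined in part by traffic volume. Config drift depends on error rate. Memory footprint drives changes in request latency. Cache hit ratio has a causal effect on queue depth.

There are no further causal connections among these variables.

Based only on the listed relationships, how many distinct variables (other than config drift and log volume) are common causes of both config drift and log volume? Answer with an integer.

1

The common causes are: incident count (to config drift via incident count → PR review time → error rate → config drift; to log volume via incident count → request latency → test coverage → log volume).
Every other variable lacks a causal path to at least one of config drift and log volume.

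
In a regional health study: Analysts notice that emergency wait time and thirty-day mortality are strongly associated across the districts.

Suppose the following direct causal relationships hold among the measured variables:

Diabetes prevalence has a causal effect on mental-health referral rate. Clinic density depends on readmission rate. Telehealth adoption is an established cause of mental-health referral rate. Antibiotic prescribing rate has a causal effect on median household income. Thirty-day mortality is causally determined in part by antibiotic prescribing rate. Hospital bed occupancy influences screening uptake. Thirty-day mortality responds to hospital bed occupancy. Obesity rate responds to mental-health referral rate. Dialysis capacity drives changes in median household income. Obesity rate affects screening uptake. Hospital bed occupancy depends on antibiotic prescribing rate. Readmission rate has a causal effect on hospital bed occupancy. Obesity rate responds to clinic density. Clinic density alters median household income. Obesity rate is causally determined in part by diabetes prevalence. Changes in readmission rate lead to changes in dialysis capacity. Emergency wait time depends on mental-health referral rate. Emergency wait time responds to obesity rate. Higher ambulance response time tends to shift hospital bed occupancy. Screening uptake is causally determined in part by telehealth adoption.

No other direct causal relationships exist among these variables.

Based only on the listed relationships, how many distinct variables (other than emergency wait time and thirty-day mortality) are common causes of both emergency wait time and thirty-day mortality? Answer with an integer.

The common causes are: readmission rate (to emergency wait time via readmission rate → clinic density → obesity rate → emergency wait time; to thirty-day mortality via readmission rate → hospital bed occupancy → thirty-day mortality).
Every other variable lacks a causal path to at least one of emergency wait time and thirty-day mortality.

1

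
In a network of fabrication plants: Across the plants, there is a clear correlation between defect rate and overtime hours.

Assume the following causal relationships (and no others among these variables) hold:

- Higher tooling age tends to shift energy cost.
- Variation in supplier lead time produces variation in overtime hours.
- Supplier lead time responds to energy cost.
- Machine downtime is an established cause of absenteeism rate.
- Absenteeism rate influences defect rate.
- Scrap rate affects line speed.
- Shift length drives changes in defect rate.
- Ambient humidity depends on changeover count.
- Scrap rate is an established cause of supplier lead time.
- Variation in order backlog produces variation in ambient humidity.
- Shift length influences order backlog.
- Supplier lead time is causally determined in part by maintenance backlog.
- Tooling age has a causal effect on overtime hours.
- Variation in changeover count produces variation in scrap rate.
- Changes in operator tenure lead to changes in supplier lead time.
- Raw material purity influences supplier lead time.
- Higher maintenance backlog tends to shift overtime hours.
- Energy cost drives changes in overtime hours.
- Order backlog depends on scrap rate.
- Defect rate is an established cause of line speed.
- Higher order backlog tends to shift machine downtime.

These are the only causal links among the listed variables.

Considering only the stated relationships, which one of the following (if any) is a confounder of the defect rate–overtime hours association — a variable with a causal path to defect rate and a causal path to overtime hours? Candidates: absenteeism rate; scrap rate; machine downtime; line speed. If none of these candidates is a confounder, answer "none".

scrap rate

Scrap rate causes defect rate (scrap rate → order backlog → machine downtime → absenteeism rate → defect rate) and also causes overtime hours (scrap rate → supplier lead time → overtime hours); it is a common cause of both.
Each of the other candidates lacks a causal path to at least one of defect rate and overtime hours, so they do not confound the relationship.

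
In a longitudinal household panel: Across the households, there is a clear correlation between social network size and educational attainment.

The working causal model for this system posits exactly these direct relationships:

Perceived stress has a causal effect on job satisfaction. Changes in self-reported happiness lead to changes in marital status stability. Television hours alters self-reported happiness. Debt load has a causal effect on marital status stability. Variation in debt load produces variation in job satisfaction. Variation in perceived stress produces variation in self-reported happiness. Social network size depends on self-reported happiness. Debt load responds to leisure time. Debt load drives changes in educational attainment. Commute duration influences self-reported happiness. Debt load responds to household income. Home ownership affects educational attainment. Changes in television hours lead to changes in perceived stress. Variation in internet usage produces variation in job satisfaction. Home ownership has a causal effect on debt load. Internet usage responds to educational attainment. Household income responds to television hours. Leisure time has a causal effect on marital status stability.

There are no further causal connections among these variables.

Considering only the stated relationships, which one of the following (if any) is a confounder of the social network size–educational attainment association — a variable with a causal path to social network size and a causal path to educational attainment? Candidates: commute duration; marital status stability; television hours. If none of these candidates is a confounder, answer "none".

Television hours causes social network size (television hours → self-reported happiness → social network size) and also causes educational attainment (television hours → household income → debt load → educational attainment); it is a common cause of both.
Each of the other candidates lacks a causal path to at least one of social network size and educational attainment, so they do not confound the relationship.

television hours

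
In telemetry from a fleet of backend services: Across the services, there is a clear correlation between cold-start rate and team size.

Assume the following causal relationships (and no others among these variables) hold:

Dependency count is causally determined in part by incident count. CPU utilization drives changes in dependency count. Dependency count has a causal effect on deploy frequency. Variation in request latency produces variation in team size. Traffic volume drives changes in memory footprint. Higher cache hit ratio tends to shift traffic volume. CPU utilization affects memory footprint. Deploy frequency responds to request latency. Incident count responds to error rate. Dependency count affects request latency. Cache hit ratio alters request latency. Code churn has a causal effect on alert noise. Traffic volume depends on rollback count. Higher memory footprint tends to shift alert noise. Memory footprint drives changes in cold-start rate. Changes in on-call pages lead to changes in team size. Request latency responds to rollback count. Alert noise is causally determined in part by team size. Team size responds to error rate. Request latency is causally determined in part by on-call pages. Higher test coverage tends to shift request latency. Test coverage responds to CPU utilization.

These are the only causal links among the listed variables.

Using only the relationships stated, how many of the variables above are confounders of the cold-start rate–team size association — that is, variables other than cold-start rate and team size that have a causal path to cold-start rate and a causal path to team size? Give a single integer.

The common causes are: CPU utilization (to cold-start rate via CPU utilization → memory footprint → cold-start rate; to team size via CPU utilization → test coverage → request latency → team size); cache hit ratio (to cold-start rate via cache hit ratio → traffic volume → memory footprint → cold-start rate; to team size via cache hit ratio → request latency → team size); rollback count (to cold-start rate via rollback count → traffic volume → memory footprint → cold-start rate; to team size via rollback count → request latency → team size).
Every other variable lacks a causal path to at least one of cold-start rate and team size.

3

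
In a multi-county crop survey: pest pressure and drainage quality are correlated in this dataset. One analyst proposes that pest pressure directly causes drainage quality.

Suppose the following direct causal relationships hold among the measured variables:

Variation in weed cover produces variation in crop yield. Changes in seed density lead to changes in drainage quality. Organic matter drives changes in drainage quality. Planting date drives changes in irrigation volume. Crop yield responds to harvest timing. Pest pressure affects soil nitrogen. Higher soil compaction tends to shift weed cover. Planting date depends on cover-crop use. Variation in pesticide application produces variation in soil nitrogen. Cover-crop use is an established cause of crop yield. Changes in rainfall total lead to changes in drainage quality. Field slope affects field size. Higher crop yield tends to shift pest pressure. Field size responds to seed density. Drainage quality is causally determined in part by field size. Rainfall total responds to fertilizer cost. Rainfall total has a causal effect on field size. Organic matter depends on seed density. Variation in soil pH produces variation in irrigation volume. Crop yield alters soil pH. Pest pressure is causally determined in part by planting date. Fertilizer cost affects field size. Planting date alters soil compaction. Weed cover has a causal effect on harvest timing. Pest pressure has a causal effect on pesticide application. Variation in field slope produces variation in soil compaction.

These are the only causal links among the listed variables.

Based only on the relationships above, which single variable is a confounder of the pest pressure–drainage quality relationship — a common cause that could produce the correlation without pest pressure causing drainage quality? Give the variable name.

Field slope has a causal path to pest pressure (field slope → soil compaction → weed cover → crop yield → pest pressure) and a separate causal path to drainage quality (field slope → field size → drainage quality), so it is a common cause of both.
No stated relationship gives pest pressure a causal route to drainage quality, so the correlation is explained by the shared upstream cause rather than a direct effect.

field slope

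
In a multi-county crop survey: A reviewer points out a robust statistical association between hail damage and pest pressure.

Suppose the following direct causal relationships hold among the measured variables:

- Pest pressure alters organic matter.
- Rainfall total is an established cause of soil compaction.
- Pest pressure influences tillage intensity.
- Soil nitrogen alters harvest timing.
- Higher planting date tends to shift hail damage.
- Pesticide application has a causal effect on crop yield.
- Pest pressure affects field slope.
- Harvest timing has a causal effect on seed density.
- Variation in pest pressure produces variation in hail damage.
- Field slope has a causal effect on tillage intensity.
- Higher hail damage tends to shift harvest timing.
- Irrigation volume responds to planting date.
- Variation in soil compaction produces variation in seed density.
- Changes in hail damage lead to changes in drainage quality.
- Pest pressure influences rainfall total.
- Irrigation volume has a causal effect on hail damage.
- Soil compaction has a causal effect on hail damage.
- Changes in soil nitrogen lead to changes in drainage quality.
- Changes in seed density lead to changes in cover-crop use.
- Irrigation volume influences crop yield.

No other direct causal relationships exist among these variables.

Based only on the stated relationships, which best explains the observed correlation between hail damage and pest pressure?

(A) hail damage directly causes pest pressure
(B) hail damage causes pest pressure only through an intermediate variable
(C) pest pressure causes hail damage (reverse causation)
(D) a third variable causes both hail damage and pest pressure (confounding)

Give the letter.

The stated link runs pest pressure → hail damage; hail damage has no causal path to pest pressure. No variable causes both, so confounding is ruled out. The correlation reflects reverse causation.

C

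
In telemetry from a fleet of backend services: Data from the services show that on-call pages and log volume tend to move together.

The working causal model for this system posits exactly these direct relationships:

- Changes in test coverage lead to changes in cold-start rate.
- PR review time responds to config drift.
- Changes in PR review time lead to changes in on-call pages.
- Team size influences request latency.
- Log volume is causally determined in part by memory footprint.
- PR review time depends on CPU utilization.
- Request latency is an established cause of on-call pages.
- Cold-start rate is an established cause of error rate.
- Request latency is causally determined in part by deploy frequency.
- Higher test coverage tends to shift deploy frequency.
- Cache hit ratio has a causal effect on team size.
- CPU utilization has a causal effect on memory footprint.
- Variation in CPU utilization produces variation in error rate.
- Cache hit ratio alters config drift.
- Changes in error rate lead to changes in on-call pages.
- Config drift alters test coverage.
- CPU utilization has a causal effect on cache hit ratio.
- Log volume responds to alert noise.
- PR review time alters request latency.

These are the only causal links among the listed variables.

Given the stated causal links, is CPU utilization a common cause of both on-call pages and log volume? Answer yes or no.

yes

CPU utilization has a causal path to on-call pages (CPU utilization → PR review time → on-call pages) and to log volume (CPU utilization → memory footprint → log volume), so it is a common cause of both — a confounder.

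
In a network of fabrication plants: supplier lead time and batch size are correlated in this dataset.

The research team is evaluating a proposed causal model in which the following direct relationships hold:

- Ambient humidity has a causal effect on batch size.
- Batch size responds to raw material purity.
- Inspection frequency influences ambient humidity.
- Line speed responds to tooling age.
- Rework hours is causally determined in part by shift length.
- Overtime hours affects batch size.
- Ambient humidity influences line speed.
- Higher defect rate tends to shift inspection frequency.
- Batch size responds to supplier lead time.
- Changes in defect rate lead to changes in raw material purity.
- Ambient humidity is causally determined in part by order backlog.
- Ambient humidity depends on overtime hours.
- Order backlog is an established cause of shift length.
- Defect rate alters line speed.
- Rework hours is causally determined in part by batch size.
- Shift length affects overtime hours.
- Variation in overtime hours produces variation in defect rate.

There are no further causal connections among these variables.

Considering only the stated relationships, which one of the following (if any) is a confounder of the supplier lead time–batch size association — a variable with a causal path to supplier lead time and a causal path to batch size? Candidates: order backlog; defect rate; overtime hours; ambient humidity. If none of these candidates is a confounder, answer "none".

None of the listed candidates has causal paths to both supplier lead time and batch size in the stated relationships, so none is a common cause.

none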